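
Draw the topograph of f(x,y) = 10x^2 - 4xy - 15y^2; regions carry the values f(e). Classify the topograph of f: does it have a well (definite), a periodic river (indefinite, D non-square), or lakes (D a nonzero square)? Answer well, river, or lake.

D = b²−4ac = (-4)² − 4·10·(-15) = 616
D > 0 non-square ⇒ indefinite ⇒ periodic river

river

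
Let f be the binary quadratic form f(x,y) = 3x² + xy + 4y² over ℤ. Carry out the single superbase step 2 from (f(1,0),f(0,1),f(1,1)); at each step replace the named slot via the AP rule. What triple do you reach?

start (3,4,8) = (f(1,0),f(0,1),f(1,1))
replace slot 2: 2·(3+8) − 4 = 18 → (3,18,8)

3,18,8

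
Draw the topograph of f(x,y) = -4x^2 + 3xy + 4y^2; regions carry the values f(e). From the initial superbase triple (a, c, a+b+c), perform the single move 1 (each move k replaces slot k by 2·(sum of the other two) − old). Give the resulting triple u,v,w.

start (-4,4,3) = (f(1,0),f(0,1),f(1,1))
replace slot 1: 2·(4+3) − (-4) = 18 → (18,4,3)

18,4,3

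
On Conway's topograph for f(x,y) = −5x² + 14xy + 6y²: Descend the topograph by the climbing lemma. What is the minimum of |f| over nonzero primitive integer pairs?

river: ρ → (6,10,-9)
river: ρ → (-9,8,7)
river: ρ → (7,6,-10)
river: ρ → (-10,14,3)
river: ρ → (3,16,-5)
river: ρ → (-5,14,6)
closes: descent 0, river 6
min |a| on river = 3

3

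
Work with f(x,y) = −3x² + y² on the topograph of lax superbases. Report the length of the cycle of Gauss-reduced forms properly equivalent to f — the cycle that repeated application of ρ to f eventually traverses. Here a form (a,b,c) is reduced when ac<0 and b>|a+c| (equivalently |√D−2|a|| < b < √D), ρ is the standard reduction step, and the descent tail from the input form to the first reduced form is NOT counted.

D = 12, ⌊√D⌋ = 3
descent: ρ → (1,2,-2)  [lands on river]
river: ρ → (-2,2,1)
ρ-cycle length = 2 (tail of 1 descent step not counted)

2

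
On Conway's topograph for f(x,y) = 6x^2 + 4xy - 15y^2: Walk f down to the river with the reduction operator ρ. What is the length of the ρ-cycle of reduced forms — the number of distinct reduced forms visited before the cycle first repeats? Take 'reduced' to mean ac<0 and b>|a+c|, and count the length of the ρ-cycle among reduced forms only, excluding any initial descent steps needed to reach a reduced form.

D = 376, ⌊√D⌋ = 19
descent: ρ → (-15,-4,6)
descent: ρ → (6,16,-5)  [lands on river]
river: ρ → (-5,14,9)
river: ρ → (9,4,-10)
river: ρ → (-10,16,3)
river: ρ → (3,14,-15)
river: ρ → (-15,16,2)
river: ρ → (2,16,-15)
river: ρ → (-15,14,3)
river: ρ → (3,16,-10)
river: ρ → (-10,4,9)
river: ρ → (9,14,-5)
river: ρ → (-5,16,6)
river: ρ → (6,8,-13)
river: ρ → (-13,18,1)
river: ρ → (1,18,-13)
river: ρ → (-13,8,6)
ρ-cycle length = 16 (tail of 2 descent steps not counted)

16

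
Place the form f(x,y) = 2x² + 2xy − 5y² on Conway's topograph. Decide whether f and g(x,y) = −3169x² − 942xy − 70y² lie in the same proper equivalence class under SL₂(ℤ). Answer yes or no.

D₁ = 44, D₂ = 44
river cycle of f (length 2): (2, 6, -1), (-1, 6, 2)
river cycle of g (length 2): (2, 6, -1), (-1, 6, 2)
cycles coincide ⇒ equivalent

yes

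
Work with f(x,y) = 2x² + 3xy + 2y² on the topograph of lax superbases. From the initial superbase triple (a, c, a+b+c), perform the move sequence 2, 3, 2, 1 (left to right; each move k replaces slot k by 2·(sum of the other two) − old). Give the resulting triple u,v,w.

start (2,2,7) = (f(1,0),f(0,1),f(1,1))
replace slot 2: 2·(2+7) − 2 = 16 → (2,16,7)
replace slot 3: 2·(2+16) − 7 = 29 → (2,16,29)
replace slot 2: 2·(2+29) − 16 = 46 → (2,46,29)
replace slot 1: 2·(46+29) − 2 = 148 → (148,46,29)

148,46,29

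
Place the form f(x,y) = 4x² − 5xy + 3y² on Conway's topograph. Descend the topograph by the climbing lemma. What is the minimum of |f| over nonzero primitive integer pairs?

translate: b→3 (≡-5 mod 8), so (4,-5,3)→(4,3,2)
flip: (4,3,2)→(2,-3,4)
translate: b→1 (≡-3 mod 4), so (2,-3,4)→(2,1,3)
reduced (well bottom): (2,1,3) with a≤c, −a<b≤a
well minimum = a = 2

2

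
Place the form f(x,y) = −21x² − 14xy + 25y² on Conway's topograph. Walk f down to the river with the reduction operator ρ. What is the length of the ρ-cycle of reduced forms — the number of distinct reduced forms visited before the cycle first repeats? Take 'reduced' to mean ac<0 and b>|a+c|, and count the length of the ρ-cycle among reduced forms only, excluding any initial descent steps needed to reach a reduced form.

D = 2296, ⌊√D⌋ = 47
descent: ρ → (25,14,-21)  [lands on river]
river: ρ → (-21,28,18)
river: ρ → (18,44,-5)
river: ρ → (-5,46,9)
river: ρ → (9,44,-10)
river: ρ → (-10,36,25)
ρ-cycle length = 6 (tail of 1 descent step not counted)

6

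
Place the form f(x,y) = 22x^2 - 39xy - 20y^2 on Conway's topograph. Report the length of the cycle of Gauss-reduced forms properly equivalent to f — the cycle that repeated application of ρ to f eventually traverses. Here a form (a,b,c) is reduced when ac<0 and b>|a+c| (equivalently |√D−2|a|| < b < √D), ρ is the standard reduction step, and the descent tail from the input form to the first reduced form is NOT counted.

D = 3281, ⌊√D⌋ = 57
descent: ρ → (-20,39,22)  [lands on river]
river: ρ → (22,49,-10)
river: ρ → (-10,51,17)
river: ρ → (17,51,-10)
river: ρ → (-10,49,22)
river: ρ → (22,39,-20)
river: ρ → (-20,41,20)
river: ρ → (20,39,-22)
river: ρ → (-22,49,10)
river: ρ → (10,51,-17)
river: ρ → (-17,51,10)
river: ρ → (10,49,-22)
river: ρ → (-22,39,20)
river: ρ → (20,41,-20)
ρ-cycle length = 14 (tail of 1 descent step not counted)

14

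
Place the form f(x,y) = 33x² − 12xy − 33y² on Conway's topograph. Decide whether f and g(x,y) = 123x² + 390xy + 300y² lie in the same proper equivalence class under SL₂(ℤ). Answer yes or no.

D₁ = 4500, D₂ = 4500
river cycle of f (length 10): (-33, 12, 33), (33, 54, -12), (-12, 66, 3), (3, 66, -12), (-12, 54, 33), (33, 12, -33), (-33, 54, 12), (12, 66, -3), (-3, 66, 12), (12, 54, -33)
river cycle of g (length 10): (33, 54, -12), (-12, 66, 3), (3, 66, -12), (-12, 54, 33), (33, 12, -33), (-33, 54, 12), (12, 66, -3), (-3, 66, 12), (12, 54, -33), (-33, 12, 33)
cycles coincide ⇒ equivalent

yes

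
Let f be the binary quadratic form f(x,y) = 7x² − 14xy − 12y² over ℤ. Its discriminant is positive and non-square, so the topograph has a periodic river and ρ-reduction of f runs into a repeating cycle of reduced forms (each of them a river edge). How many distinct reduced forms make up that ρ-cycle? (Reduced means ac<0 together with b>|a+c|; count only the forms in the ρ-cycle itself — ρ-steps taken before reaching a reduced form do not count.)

D = 532, ⌊√D⌋ = 23
descent: ρ → (-12,14,7)  [lands on river]
river: ρ → (7,14,-12)
river: ρ → (-12,10,9)
river: ρ → (9,8,-13)
river: ρ → (-13,18,4)
river: ρ → (4,22,-3)
river: ρ → (-3,20,11)
river: ρ → (11,2,-12)
river: ρ → (-12,22,1)
river: ρ → (1,22,-12)
river: ρ → (-12,2,11)
river: ρ → (11,20,-3)
river: ρ → (-3,22,4)
river: ρ → (4,18,-13)
river: ρ → (-13,8,9)
river: ρ → (9,10,-12)
ρ-cycle length = 16 (tail of 1 descent step not counted)

16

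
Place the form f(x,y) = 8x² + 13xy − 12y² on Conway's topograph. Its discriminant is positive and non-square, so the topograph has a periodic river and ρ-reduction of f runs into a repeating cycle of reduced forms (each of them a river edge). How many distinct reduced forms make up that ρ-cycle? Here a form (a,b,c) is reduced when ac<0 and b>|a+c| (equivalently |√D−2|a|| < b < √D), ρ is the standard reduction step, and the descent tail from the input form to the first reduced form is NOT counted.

D = 553, ⌊√D⌋ = 23
river: ρ → (-12,11,9)
river: ρ → (9,7,-14)
river: ρ → (-14,21,2)
river: ρ → (2,23,-3)
river: ρ → (-3,19,16)
river: ρ → (16,13,-6)
river: ρ → (-6,23,1)
river: ρ → (1,23,-6)
river: ρ → (-6,13,16)
river: ρ → (16,19,-3)
river: ρ → (-3,23,2)
river: ρ → (2,21,-14)
river: ρ → (-14,7,9)
river: ρ → (9,11,-12)
river: ρ → (-12,13,8)
river: ρ → (8,19,-6)
river: ρ → (-6,17,11)
river: ρ → (11,5,-12)
river: ρ → (-12,19,4)
river: ρ → (4,21,-7)
river: ρ → (-7,21,4)
river: ρ → (4,19,-12)
river: ρ → (-12,5,11)
river: ρ → (11,17,-6)
river: ρ → (-6,19,8)
river: ρ → (8,13,-12)
ρ-cycle length = 26 (tail of 0 descent steps not counted)

26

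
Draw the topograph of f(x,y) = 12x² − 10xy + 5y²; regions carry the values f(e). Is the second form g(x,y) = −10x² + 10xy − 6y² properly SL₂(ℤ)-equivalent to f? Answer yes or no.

D₁ = -140, D₂ = -140
f: flip: (12,-10,5)→(5,10,12)
f: translate: b→0 (≡10 mod 10), so (5,10,12)→(5,0,7)
f: reduced (well bottom): (5,0,7) with a≤c, −a<b≤a
g is negative-definite; reduce −g:
−g: translate: b→10 (≡-10 mod 20), so (10,-10,6)→(10,10,6)
−g: flip: (10,10,6)→(6,-10,10)
−g: translate: b→2 (≡-10 mod 12), so (6,-10,10)→(6,2,6)
−g: reduced (well bottom): (6,2,6) with a≤c, −a<b≤a
flip sign back: reduced form of g is (-6,-2,-6)
reduced forms (5, 0, 7) vs (-6, -2, -6) ⇒ inequivalent

no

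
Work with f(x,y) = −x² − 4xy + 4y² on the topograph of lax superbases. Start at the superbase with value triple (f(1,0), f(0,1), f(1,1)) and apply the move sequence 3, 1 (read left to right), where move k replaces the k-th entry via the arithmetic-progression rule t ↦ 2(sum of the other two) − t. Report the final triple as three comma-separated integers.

start (-1,4,-1) = (f(1,0),f(0,1),f(1,1))
replace slot 3: 2·((-1)+4) − (-1) = 7 → (-1,4,7)
replace slot 1: 2·(4+7) − (-1) = 23 → (23,4,7)

23,4,7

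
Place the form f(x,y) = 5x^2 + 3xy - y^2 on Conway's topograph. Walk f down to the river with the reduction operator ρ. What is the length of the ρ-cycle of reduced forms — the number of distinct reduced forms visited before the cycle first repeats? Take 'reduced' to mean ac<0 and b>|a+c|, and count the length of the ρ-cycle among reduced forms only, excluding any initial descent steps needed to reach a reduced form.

D = 29, ⌊√D⌋ = 5
descent: ρ → (-1,5,1)  [lands on river]
river: ρ → (1,5,-1)
ρ-cycle length = 2 (tail of 1 descent step not counted)

2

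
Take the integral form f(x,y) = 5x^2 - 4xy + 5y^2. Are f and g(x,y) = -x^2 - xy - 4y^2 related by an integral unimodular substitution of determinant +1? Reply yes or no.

D₁ = -84, D₂ = -15
discriminants differ ⇒ not SL₂(ℤ)-equivalent

no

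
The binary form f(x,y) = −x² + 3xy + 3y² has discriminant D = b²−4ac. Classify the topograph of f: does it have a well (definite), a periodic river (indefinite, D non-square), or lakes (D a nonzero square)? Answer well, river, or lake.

D = b²−4ac = 3² − 4·(-1)·3 = 21
D > 0 non-square ⇒ indefinite ⇒ periodic river

river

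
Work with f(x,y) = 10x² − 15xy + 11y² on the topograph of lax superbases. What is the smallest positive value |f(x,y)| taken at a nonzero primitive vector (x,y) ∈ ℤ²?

translate: b→5 (≡-15 mod 20), so (10,-15,11)→(10,5,6)
flip: (10,5,6)→(6,-5,10)
reduced (well bottom): (6,-5,10) with a≤c, −a<b≤a
well minimum = a = 6

6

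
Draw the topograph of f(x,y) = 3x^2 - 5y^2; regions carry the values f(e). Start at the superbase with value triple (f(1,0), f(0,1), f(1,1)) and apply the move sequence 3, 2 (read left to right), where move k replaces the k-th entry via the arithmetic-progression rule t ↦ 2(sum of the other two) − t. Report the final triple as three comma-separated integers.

start (3,-5,-2) = (f(1,0),f(0,1),f(1,1))
replace slot 3: 2·(3+(-5)) − (-2) = -2 → (3,-5,-2)
replace slot 2: 2·(3+(-2)) − (-5) = 7 → (3,7,-2)

3,7,-2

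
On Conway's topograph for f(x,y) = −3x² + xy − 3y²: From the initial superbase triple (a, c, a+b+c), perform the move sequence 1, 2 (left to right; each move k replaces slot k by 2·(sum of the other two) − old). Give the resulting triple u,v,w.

start (-3,-3,-5) = (f(1,0),f(0,1),f(1,1))
replace slot 1: 2·((-3)+(-5)) − (-3) = -13 → (-13,-3,-5)
replace slot 2: 2·((-13)+(-5)) − (-3) = -33 → (-13,-33,-5)

-13,-33,-5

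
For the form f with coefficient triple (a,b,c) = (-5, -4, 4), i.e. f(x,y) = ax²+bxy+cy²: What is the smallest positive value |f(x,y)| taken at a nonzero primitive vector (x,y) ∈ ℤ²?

descent: ρ → (4,4,-5)  [lands on river]
river: ρ → (-5,6,3)
river: ρ → (3,6,-5)
river: ρ → (-5,4,4)
closes: descent 1, river 4
min |a| on river = 3

3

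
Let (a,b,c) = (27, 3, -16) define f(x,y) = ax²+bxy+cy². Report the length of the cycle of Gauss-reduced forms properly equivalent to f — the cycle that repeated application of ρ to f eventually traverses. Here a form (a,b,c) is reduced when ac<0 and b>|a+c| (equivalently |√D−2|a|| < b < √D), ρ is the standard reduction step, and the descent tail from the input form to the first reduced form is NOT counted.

D = 1737, ⌊√D⌋ = 41
descent: ρ → (-16,29,14)  [lands on river]
river: ρ → (14,27,-18)
river: ρ → (-18,9,23)
river: ρ → (23,37,-4)
river: ρ → (-4,35,32)
river: ρ → (32,29,-7)
river: ρ → (-7,41,2)
river: ρ → (2,39,-27)
river: ρ → (-27,15,14)
river: ρ → (14,41,-1)
river: ρ → (-1,41,14)
river: ρ → (14,15,-27)
river: ρ → (-27,39,2)
river: ρ → (2,41,-7)
river: ρ → (-7,29,32)
river: ρ → (32,35,-4)
river: ρ → (-4,37,23)
river: ρ → (23,9,-18)
river: ρ → (-18,27,14)
river: ρ → (14,29,-16)
river: ρ → (-16,35,8)
river: ρ → (8,29,-28)
river: ρ → (-28,27,9)
river: ρ → (9,27,-28)
river: ρ → (-28,29,8)
river: ρ → (8,35,-16)
ρ-cycle length = 26 (tail of 1 descent step not counted)

26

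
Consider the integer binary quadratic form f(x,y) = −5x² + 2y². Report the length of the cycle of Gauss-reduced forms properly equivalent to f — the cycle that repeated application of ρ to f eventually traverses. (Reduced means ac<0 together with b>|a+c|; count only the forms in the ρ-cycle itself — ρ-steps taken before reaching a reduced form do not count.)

D = 40, ⌊√D⌋ = 6
descent: ρ → (2,4,-3)  [lands on river]
river: ρ → (-3,2,3)
river: ρ → (3,4,-2)
river: ρ → (-2,4,3)
river: ρ → (3,2,-3)
river: ρ → (-3,4,2)
ρ-cycle length = 6 (tail of 1 descent step not counted)

6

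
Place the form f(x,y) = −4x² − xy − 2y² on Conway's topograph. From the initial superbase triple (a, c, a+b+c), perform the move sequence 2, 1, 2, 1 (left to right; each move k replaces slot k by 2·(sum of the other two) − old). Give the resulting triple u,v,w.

start (-4,-2,-7) = (f(1,0),f(0,1),f(1,1))
replace slot 2: 2·((-4)+(-7)) − (-2) = -20 → (-4,-20,-7)
replace slot 1: 2·((-20)+(-7)) − (-4) = -50 → (-50,-20,-7)
replace slot 2: 2·((-50)+(-7)) − (-20) = -94 → (-50,-94,-7)
replace slot 1: 2·((-94)+(-7)) − (-50) = -152 → (-152,-94,-7)

-152,-94,-7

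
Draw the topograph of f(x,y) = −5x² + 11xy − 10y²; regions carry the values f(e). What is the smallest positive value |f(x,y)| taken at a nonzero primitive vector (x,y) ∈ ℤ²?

translate: b→-1 (≡-11 mod 10), so (5,-11,10)→(5,-1,4)
flip: (5,-1,4)→(4,1,5)
reduced (well bottom): (4,1,5) with a≤c, −a<b≤a
well minimum |f| = |-4| = 4 (negative-definite)

4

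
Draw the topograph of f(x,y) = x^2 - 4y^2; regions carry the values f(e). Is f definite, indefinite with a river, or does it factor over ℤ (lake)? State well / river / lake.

D = b²−4ac = 0² − 4·1·(-4) = 16
D = 4² is a perfect square ⇒ form factors over ℤ ⇒ lakes

lake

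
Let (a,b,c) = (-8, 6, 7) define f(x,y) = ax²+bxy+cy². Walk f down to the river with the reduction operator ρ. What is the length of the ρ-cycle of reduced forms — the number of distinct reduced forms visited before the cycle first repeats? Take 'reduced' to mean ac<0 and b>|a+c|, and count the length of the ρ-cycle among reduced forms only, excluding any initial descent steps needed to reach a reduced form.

D = 260, ⌊√D⌋ = 16
river: ρ → (7,8,-7)
river: ρ → (-7,6,8)
river: ρ → (8,10,-5)
river: ρ → (-5,10,8)
river: ρ → (8,6,-7)
river: ρ → (-7,8,7)
river: ρ → (7,6,-8)
river: ρ → (-8,10,5)
river: ρ → (5,10,-8)
river: ρ → (-8,6,7)
ρ-cycle length = 10 (tail of 0 descent steps not counted)

10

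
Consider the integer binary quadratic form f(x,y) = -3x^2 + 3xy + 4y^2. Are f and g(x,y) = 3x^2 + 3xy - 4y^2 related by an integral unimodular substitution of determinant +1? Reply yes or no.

D₁ = 57, D₂ = 57
river cycle of f (length 6): (4, 5, -2), (-2, 7, 1), (1, 7, -2), (-2, 5, 4), (4, 3, -3), (-3, 3, 4)
river cycle of g (length 6): (-4, 5, 2), (2, 7, -1), (-1, 7, 2), (2, 5, -4), (-4, 3, 3), (3, 3, -4)
cycles differ ⇒ inequivalent

no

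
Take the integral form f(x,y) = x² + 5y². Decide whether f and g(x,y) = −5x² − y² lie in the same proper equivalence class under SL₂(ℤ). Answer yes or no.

D₁ = -20, D₂ = -20
f: reduced (well bottom): (1,0,5) with a≤c, −a<b≤a
g is negative-definite; reduce −g:
−g: flip: (5,0,1)→(1,0,5)
−g: reduced (well bottom): (1,0,5) with a≤c, −a<b≤a
flip sign back: reduced form of g is (-1,0,-5)
reduced forms (1, 0, 5) vs (-1, 0, -5) ⇒ inequivalent

no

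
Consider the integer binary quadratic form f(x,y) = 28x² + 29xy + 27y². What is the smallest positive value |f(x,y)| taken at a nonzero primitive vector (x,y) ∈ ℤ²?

translate: b→-27 (≡29 mod 56), so (28,29,27)→(28,-27,26)
flip: (28,-27,26)→(26,27,28)
translate: b→-25 (≡27 mod 52), so (26,27,28)→(26,-25,27)
reduced (well bottom): (26,-25,27) with a≤c, −a<b≤a
well minimum = a = 26

26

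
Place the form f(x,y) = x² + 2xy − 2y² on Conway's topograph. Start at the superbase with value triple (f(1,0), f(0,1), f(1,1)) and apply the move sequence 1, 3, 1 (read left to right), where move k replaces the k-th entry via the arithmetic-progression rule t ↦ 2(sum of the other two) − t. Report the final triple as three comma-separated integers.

start (1,-2,1) = (f(1,0),f(0,1),f(1,1))
replace slot 1: 2·((-2)+1) − 1 = -3 → (-3,-2,1)
replace slot 3: 2·((-3)+(-2)) − 1 = -11 → (-3,-2,-11)
replace slot 1: 2·((-2)+(-11)) − (-3) = -23 → (-23,-2,-11)

-23,-2,-11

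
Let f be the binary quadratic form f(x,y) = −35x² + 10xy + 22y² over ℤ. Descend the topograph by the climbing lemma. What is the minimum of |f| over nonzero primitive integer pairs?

descent: ρ → (22,34,-23)  [lands on river]
river: ρ → (-23,12,33)
river: ρ → (33,54,-2)
river: ρ → (-2,54,33)
river: ρ → (33,12,-23)
river: ρ → (-23,34,22)
river: ρ → (22,54,-3)
river: ρ → (-3,54,22)
closes: descent 1, river 8
min |a| on river = 2

2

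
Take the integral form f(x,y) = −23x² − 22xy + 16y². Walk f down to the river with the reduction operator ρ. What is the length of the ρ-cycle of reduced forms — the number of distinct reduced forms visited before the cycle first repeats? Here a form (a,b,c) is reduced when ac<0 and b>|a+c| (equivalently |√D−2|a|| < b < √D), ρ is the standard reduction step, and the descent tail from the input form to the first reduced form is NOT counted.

D = 1956, ⌊√D⌋ = 44
descent: ρ → (16,22,-23)  [lands on river]
river: ρ → (-23,24,15)
river: ρ → (15,36,-11)
river: ρ → (-11,30,24)
river: ρ → (24,18,-17)
river: ρ → (-17,16,25)
river: ρ → (25,34,-8)
river: ρ → (-8,30,33)
river: ρ → (33,36,-5)
river: ρ → (-5,44,1)
river: ρ → (1,44,-5)
river: ρ → (-5,36,33)
river: ρ → (33,30,-8)
river: ρ → (-8,34,25)
river: ρ → (25,16,-17)
river: ρ → (-17,18,24)
river: ρ → (24,30,-11)
river: ρ → (-11,36,15)
river: ρ → (15,24,-23)
river: ρ → (-23,22,16)
river: ρ → (16,42,-3)
river: ρ → (-3,42,16)
ρ-cycle length = 22 (tail of 1 descent step not counted)

22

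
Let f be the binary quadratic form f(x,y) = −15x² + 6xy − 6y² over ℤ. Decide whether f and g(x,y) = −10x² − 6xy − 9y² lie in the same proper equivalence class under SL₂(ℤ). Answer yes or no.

D₁ = -324, D₂ = -324
f is negative-definite; reduce −f:
−f: flip: (15,-6,6)→(6,6,15)
−f: reduced (well bottom): (6,6,15) with a≤c, −a<b≤a
flip sign back: reduced form of f is (-6,-6,-15)
g is negative-definite; reduce −g:
−g: flip: (10,6,9)→(9,-6,10)
−g: reduced (well bottom): (9,-6,10) with a≤c, −a<b≤a
flip sign back: reduced form of g is (-9,6,-10)
reduced forms (-6, -6, -15) vs (-9, 6, -10) ⇒ inequivalent

no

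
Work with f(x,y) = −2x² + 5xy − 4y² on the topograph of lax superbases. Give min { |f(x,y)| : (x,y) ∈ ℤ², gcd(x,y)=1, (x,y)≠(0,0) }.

translate: b→-1 (≡-5 mod 4), so (2,-5,4)→(2,-1,1)
flip: (2,-1,1)→(1,1,2)
reduced (well bottom): (1,1,2) with a≤c, −a<b≤a
well minimum |f| = |-1| = 1 (negative-definite)

1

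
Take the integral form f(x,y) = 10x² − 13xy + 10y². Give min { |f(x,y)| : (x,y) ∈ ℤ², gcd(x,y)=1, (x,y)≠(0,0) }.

translate: b→7 (≡-13 mod 20), so (10,-13,10)→(10,7,7)
flip: (10,7,7)→(7,-7,10)
translate: b→7 (≡-7 mod 14), so (7,-7,10)→(7,7,10)
reduced (well bottom): (7,7,10) with a≤c, −a<b≤a
well minimum = a = 7

7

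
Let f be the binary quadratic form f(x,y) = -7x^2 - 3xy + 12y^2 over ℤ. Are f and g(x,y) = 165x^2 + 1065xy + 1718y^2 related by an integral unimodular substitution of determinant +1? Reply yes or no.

D₁ = 345, D₂ = 345
river cycle of f (length 10): (-7, 11, 8), (8, 5, -10), (-10, 15, 3), (3, 15, -10), (-10, 5, 8), (8, 11, -7), (-7, 17, 2), (2, 15, -15), (-15, 15, 2), (2, 17, -7)
river cycle of g (length 10): (8, 5, -10), (-10, 15, 3), (3, 15, -10), (-10, 5, 8), (8, 11, -7), (-7, 17, 2), (2, 15, -15), (-15, 15, 2), (2, 17, -7), (-7, 11, 8)
cycles coincide ⇒ equivalent

yes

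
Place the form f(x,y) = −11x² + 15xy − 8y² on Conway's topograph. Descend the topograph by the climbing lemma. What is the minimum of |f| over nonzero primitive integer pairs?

translate: b→7 (≡-15 mod 22), so (11,-15,8)→(11,7,4)
flip: (11,7,4)→(4,-7,11)
translate: b→1 (≡-7 mod 8), so (4,-7,11)→(4,1,8)
reduced (well bottom): (4,1,8) with a≤c, −a<b≤a
well minimum |f| = |-4| = 4 (negative-definite)

4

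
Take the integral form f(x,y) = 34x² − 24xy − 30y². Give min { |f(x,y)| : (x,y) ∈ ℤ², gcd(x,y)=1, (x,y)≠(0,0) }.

descent: ρ → (-30,24,34)  [lands on river]
river: ρ → (34,44,-20)
river: ρ → (-20,36,42)
river: ρ → (42,48,-14)
river: ρ → (-14,64,10)
river: ρ → (10,56,-38)
river: ρ → (-38,20,28)
river: ρ → (28,36,-30)
closes: descent 1, river 8
min |a| on river = 10

10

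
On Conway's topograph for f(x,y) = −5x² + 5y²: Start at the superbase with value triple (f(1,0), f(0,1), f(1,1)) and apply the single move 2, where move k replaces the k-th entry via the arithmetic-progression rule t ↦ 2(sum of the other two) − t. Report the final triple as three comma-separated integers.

start (-5,5,0) = (f(1,0),f(0,1),f(1,1))
replace slot 2: 2·((-5)+0) − 5 = -15 → (-5,-15,0)

-5,-15,0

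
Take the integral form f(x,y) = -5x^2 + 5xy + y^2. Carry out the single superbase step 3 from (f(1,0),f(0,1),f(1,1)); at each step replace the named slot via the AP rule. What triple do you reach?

start (-5,1,1) = (f(1,0),f(0,1),f(1,1))
replace slot 3: 2·((-5)+1) − 1 = -9 → (-5,1,-9)

-5,1,-9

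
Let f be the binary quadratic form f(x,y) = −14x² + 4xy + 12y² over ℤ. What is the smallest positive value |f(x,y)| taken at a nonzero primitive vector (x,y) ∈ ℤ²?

river: ρ → (12,20,-6)
river: ρ → (-6,16,18)
river: ρ → (18,20,-4)
river: ρ → (-4,20,18)
river: ρ → (18,16,-6)
river: ρ → (-6,20,12)
river: ρ → (12,4,-14)
river: ρ → (-14,24,2)
river: ρ → (2,24,-14)
river: ρ → (-14,4,12)
closes: descent 0, river 10
min |a| on river = 2

2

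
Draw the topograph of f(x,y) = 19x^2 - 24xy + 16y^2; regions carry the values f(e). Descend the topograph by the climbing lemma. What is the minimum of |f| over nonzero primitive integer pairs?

translate: b→14 (≡-24 mod 38), so (19,-24,16)→(19,14,11)
flip: (19,14,11)→(11,-14,19)
translate: b→8 (≡-14 mod 22), so (11,-14,19)→(11,8,16)
reduced (well bottom): (11,8,16) with a≤c, −a<b≤a
well minimum = a = 11

11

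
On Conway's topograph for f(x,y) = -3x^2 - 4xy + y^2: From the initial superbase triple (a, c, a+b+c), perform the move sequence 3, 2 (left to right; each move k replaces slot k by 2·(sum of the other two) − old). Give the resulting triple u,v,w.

start (-3,1,-6) = (f(1,0),f(0,1),f(1,1))
replace slot 3: 2·((-3)+1) − (-6) = 2 → (-3,1,2)
replace slot 2: 2·((-3)+2) − 1 = -3 → (-3,-3,2)

-3,-3,2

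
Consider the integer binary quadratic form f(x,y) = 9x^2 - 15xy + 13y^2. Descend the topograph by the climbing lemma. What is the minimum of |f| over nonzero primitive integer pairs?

translate: b→3 (≡-15 mod 18), so (9,-15,13)→(9,3,7)
flip: (9,3,7)→(7,-3,9)
reduced (well bottom): (7,-3,9) with a≤c, −a<b≤a
well minimum = a = 7

7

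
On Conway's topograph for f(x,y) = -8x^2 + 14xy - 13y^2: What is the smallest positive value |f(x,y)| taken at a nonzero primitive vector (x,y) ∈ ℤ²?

translate: b→2 (≡-14 mod 16), so (8,-14,13)→(8,2,7)
flip: (8,2,7)→(7,-2,8)
reduced (well bottom): (7,-2,8) with a≤c, −a<b≤a
well minimum |f| = |-7| = 7 (negative-definite)

7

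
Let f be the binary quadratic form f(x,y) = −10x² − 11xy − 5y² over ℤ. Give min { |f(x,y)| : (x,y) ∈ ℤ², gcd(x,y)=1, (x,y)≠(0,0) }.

translate: b→-9 (≡11 mod 20), so (10,11,5)→(10,-9,4)
flip: (10,-9,4)→(4,9,10)
translate: b→1 (≡9 mod 8), so (4,9,10)→(4,1,5)
reduced (well bottom): (4,1,5) with a≤c, −a<b≤a
well minimum |f| = |-4| = 4 (negative-definite)

4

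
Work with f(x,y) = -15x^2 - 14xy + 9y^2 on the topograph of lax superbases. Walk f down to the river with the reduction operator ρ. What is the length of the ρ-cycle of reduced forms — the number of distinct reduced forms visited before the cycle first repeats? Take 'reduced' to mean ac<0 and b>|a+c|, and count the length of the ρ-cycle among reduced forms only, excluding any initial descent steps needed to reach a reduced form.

D = 736, ⌊√D⌋ = 27
descent: ρ → (9,14,-15)  [lands on river]
river: ρ → (-15,16,8)
river: ρ → (8,16,-15)
river: ρ → (-15,14,9)
river: ρ → (9,22,-7)
river: ρ → (-7,20,12)
river: ρ → (12,4,-15)
river: ρ → (-15,26,1)
river: ρ → (1,26,-15)
river: ρ → (-15,4,12)
river: ρ → (12,20,-7)
river: ρ → (-7,22,9)
ρ-cycle length = 12 (tail of 1 descent step not counted)

12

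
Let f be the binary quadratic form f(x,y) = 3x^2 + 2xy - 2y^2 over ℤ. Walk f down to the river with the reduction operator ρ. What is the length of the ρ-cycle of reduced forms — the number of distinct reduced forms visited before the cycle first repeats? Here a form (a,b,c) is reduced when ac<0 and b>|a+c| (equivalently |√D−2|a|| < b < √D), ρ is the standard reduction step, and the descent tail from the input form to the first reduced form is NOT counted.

D = 28, ⌊√D⌋ = 5
river: ρ → (-2,2,3)
river: ρ → (3,4,-1)
river: ρ → (-1,4,3)
river: ρ → (3,2,-2)
ρ-cycle length = 4 (tail of 0 descent steps not counted)

4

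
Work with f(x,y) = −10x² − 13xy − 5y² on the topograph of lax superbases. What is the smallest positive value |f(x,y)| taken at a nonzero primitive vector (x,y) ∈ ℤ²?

translate: b→-7 (≡13 mod 20), so (10,13,5)→(10,-7,2)
flip: (10,-7,2)→(2,7,10)
translate: b→-1 (≡7 mod 4), so (2,7,10)→(2,-1,4)
reduced (well bottom): (2,-1,4) with a≤c, −a<b≤a
well minimum |f| = |-2| = 2 (negative-definite)

2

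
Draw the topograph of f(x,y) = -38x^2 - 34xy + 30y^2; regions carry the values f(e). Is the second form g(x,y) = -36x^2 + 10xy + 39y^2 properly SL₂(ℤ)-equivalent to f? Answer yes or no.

D₁ = 5716, D₂ = 5716
river cycle of f (length 14): (30, 34, -38), (-38, 42, 26), (26, 62, -18), (-18, 46, 50), (50, 54, -14), (-14, 58, 42), (42, 26, -30), (-30, 34, 38), (38, 42, -26), (-26, 62, 18), … (4 more)
river cycle of g (length 34): (39, 68, -7), (-7, 72, 19), (19, 42, -52), (-52, 62, 9), (9, 64, -45), (-45, 26, 28), (28, 30, -43), (-43, 56, 15), (15, 64, -27), (-27, 44, 35), … (24 more)
cycles differ ⇒ inequivalent

no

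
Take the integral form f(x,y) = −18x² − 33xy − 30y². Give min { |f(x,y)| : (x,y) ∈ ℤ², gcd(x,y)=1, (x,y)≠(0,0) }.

translate: b→-3 (≡33 mod 36), so (18,33,30)→(18,-3,15)
flip: (18,-3,15)→(15,3,18)
reduced (well bottom): (15,3,18) with a≤c, −a<b≤a
well minimum |f| = |-15| = 15 (negative-definite)

15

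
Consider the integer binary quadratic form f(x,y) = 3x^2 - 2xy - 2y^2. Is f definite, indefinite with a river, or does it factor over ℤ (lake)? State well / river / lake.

D = b²−4ac = (-2)² − 4·3·(-2) = 28
D > 0 non-square ⇒ indefinite ⇒ periodic river

river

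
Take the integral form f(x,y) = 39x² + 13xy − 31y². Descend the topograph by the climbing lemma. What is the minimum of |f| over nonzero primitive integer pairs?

river: ρ → (-31,49,21)
river: ρ → (21,35,-45)
river: ρ → (-45,55,11)
river: ρ → (11,55,-45)
river: ρ → (-45,35,21)
river: ρ → (21,49,-31)
river: ρ → (-31,13,39)
river: ρ → (39,65,-5)
river: ρ → (-5,65,39)
river: ρ → (39,13,-31)
closes: descent 0, river 10
min |a| on river = 5

5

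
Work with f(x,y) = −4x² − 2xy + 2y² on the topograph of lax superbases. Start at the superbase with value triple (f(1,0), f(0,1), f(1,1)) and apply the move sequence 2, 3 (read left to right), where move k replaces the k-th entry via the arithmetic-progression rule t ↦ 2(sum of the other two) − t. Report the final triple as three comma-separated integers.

start (-4,2,-4) = (f(1,0),f(0,1),f(1,1))
replace slot 2: 2·((-4)+(-4)) − 2 = -18 → (-4,-18,-4)
replace slot 3: 2·((-4)+(-18)) − (-4) = -40 → (-4,-18,-40)

-4,-18,-40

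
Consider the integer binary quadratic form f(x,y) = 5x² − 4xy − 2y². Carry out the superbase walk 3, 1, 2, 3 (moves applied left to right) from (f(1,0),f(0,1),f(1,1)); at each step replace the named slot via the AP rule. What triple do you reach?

start (5,-2,-1) = (f(1,0),f(0,1),f(1,1))
replace slot 3: 2·(5+(-2)) − (-1) = 7 → (5,-2,7)
replace slot 1: 2·((-2)+7) − 5 = 5 → (5,-2,7)
replace slot 2: 2·(5+7) − (-2) = 26 → (5,26,7)
replace slot 3: 2·(5+26) − 7 = 55 → (5,26,55)

5,26,55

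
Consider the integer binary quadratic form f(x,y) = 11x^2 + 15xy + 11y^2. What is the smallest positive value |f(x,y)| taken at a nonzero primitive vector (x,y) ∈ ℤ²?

translate: b→-7 (≡15 mod 22), so (11,15,11)→(11,-7,7)
flip: (11,-7,7)→(7,7,11)
reduced (well bottom): (7,7,11) with a≤c, −a<b≤a
well minimum = a = 7

7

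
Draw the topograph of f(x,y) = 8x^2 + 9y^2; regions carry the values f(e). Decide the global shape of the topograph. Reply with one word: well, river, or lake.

D = b²−4ac = 0² − 4·8·9 = -288
D < 0 ⇒ definite ⇒ every region one sign ⇒ single well

well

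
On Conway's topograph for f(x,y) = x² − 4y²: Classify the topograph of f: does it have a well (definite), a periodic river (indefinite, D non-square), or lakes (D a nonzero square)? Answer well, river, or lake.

D = b²−4ac = 0² − 4·1·(-4) = 16
D = 4² is a perfect square ⇒ form factors over ℤ ⇒ lakes

lake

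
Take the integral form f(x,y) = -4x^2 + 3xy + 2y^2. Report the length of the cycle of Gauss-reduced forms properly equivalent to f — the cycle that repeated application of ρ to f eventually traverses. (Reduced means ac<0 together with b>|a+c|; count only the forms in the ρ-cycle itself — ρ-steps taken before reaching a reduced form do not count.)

D = 41, ⌊√D⌋ = 6
river: ρ → (2,5,-2)
river: ρ → (-2,3,4)
river: ρ → (4,5,-1)
river: ρ → (-1,5,4)
river: ρ → (4,3,-2)
river: ρ → (-2,5,2)
river: ρ → (2,3,-4)
river: ρ → (-4,5,1)
river: ρ → (1,5,-4)
river: ρ → (-4,3,2)
ρ-cycle length = 10 (tail of 0 descent steps not counted)

10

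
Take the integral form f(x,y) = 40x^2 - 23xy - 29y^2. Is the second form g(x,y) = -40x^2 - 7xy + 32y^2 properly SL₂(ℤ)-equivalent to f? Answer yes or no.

D₁ = 5169, D₂ = 5169
river cycle of f (length 62): (-29, 23, 40), (40, 57, -12), (-12, 63, 25), (25, 37, -38), (-38, 39, 24), (24, 57, -20), (-20, 63, 15), (15, 57, -32), (-32, 71, 1), (1, 71, -32), … (52 more)
river cycle of g (length 62): (32, 71, -1), (-1, 71, 32), (32, 57, -15), (-15, 63, 20), (20, 57, -24), (-24, 39, 38), (38, 37, -25), (-25, 63, 12), (12, 57, -40), (-40, 23, 29), … (52 more)
cycles differ ⇒ inequivalent

no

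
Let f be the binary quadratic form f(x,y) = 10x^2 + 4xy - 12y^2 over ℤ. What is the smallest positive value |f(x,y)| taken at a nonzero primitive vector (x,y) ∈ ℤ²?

river: ρ → (-12,20,2)
river: ρ → (2,20,-12)
river: ρ → (-12,4,10)
river: ρ → (10,16,-6)
river: ρ → (-6,20,4)
river: ρ → (4,20,-6)
river: ρ → (-6,16,10)
river: ρ → (10,4,-12)
closes: descent 0, river 8
min |a| on river = 2

2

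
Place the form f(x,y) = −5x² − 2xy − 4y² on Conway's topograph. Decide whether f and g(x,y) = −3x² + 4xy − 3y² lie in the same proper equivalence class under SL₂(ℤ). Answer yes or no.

D₁ = -76, D₂ = -20
discriminants differ ⇒ not SL₂(ℤ)-equivalent

no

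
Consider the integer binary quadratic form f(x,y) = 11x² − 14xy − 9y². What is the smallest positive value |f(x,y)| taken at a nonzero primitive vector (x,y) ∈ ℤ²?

descent: ρ → (-9,14,11)  [lands on river]
river: ρ → (11,8,-12)
river: ρ → (-12,16,7)
river: ρ → (7,12,-16)
river: ρ → (-16,20,3)
river: ρ → (3,22,-9)
closes: descent 1, river 6
min |a| on river = 3

3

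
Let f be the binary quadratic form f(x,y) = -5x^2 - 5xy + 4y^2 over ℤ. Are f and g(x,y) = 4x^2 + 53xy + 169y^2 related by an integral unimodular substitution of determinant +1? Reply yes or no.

D₁ = 105, D₂ = 105
river cycle of f (length 6): (4, 5, -5), (-5, 5, 4), (4, 3, -6), (-6, 9, 1), (1, 9, -6), (-6, 3, 4)
river cycle of g (length 6): (4, 5, -5), (-5, 5, 4), (4, 3, -6), (-6, 9, 1), (1, 9, -6), (-6, 3, 4)
cycles coincide ⇒ equivalent

yes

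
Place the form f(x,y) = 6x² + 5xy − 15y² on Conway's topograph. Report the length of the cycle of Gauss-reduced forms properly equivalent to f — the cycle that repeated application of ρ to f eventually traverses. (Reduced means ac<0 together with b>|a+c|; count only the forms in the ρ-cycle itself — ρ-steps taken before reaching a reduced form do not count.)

D = 385, ⌊√D⌋ = 19
descent: ρ → (-15,-5,6)
descent: ρ → (6,17,-4)  [lands on river]
river: ρ → (-4,15,10)
river: ρ → (10,5,-9)
river: ρ → (-9,13,6)
river: ρ → (6,11,-11)
river: ρ → (-11,11,6)
river: ρ → (6,13,-9)
river: ρ → (-9,5,10)
river: ρ → (10,15,-4)
river: ρ → (-4,17,6)
river: ρ → (6,19,-1)
river: ρ → (-1,19,6)
ρ-cycle length = 12 (tail of 2 descent steps not counted)

12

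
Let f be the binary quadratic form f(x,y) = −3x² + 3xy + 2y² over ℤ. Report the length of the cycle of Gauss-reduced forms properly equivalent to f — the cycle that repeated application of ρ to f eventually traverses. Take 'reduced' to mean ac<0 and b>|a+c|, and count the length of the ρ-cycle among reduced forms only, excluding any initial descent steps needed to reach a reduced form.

D = 33, ⌊√D⌋ = 5
river: ρ → (2,5,-1)
river: ρ → (-1,5,2)
river: ρ → (2,3,-3)
river: ρ → (-3,3,2)
ρ-cycle length = 4 (tail of 0 descent steps not counted)

4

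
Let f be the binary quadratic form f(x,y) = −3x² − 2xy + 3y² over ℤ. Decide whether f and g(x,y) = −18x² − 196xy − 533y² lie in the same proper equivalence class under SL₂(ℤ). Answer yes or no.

D₁ = 40, D₂ = 40
river cycle of f (length 6): (3, 2, -3), (-3, 4, 2), (2, 4, -3), (-3, 2, 3), (3, 4, -2), (-2, 4, 3)
river cycle of g (length 6): (-3, 4, 2), (2, 4, -3), (-3, 2, 3), (3, 4, -2), (-2, 4, 3), (3, 2, -3)
cycles coincide ⇒ equivalent

yes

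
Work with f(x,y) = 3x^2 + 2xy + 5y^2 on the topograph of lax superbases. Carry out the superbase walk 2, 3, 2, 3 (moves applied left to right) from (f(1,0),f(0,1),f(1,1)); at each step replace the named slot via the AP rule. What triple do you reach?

start (3,5,10) = (f(1,0),f(0,1),f(1,1))
replace slot 2: 2·(3+10) − 5 = 21 → (3,21,10)
replace slot 3: 2·(3+21) − 10 = 38 → (3,21,38)
replace slot 2: 2·(3+38) − 21 = 61 → (3,61,38)
replace slot 3: 2·(3+61) − 38 = 90 → (3,61,90)

3,61,90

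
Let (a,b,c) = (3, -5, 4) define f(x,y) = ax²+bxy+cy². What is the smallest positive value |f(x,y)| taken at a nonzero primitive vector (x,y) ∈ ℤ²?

translate: b→1 (≡-5 mod 6), so (3,-5,4)→(3,1,2)
flip: (3,1,2)→(2,-1,3)
reduced (well bottom): (2,-1,3) with a≤c, −a<b≤a
well minimum = a = 2

2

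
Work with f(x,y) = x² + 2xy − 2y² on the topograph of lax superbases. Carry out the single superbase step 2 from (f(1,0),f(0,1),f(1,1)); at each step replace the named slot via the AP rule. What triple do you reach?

start (1,-2,1) = (f(1,0),f(0,1),f(1,1))
replace slot 2: 2·(1+1) − (-2) = 6 → (1,6,1)

1,6,1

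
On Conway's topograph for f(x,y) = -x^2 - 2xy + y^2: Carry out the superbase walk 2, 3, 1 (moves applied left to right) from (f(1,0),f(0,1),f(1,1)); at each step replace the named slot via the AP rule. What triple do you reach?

start (-1,1,-2) = (f(1,0),f(0,1),f(1,1))
replace slot 2: 2·((-1)+(-2)) − 1 = -7 → (-1,-7,-2)
replace slot 3: 2·((-1)+(-7)) − (-2) = -14 → (-1,-7,-14)
replace slot 1: 2·((-7)+(-14)) − (-1) = -41 → (-41,-7,-14)

-41,-7,-14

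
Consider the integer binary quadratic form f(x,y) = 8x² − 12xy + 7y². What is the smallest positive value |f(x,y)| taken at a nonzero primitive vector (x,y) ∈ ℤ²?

translate: b→4 (≡-12 mod 16), so (8,-12,7)→(8,4,3)
flip: (8,4,3)→(3,-4,8)
translate: b→2 (≡-4 mod 6), so (3,-4,8)→(3,2,7)
reduced (well bottom): (3,2,7) with a≤c, −a<b≤a
well minimum = a = 3

3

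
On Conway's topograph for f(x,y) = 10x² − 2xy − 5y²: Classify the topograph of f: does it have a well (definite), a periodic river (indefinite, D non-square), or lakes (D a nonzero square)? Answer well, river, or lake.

D = b²−4ac = (-2)² − 4·10·(-5) = 204
D > 0 non-square ⇒ indefinite ⇒ periodic river

river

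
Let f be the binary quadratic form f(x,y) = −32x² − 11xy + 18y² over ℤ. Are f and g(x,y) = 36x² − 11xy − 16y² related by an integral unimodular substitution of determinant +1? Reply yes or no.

D₁ = 2425, D₂ = 2425
river cycle of f (length 50): (18, 47, -3), (-3, 49, 2), (2, 47, -27), (-27, 7, 22), (22, 37, -12), (-12, 35, 25), (25, 15, -22), (-22, 29, 18), (18, 43, -8), (-8, 37, 33), … (40 more)
river cycle of g (length 46): (-16, 43, 9), (9, 47, -6), (-6, 49, 1), (1, 49, -6), (-6, 47, 9), (9, 43, -16), (-16, 21, 31), (31, 41, -6), (-6, 43, 24), (24, 5, -25), … (36 more)
cycles differ ⇒ inequivalent

no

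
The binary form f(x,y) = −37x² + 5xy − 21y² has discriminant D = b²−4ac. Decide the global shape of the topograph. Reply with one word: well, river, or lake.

D = b²−4ac = 5² − 4·(-37)·(-21) = -3083
D < 0 ⇒ definite ⇒ every region one sign ⇒ single well

well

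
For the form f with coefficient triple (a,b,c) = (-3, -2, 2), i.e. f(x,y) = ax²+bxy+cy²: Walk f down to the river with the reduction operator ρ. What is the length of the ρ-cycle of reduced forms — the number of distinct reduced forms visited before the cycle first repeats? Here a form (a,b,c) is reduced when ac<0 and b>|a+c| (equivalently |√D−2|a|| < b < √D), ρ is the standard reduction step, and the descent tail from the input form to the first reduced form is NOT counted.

D = 28, ⌊√D⌋ = 5
descent: ρ → (2,2,-3)  [lands on river]
river: ρ → (-3,4,1)
river: ρ → (1,4,-3)
river: ρ → (-3,2,2)
ρ-cycle length = 4 (tail of 1 descent step not counted)

4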